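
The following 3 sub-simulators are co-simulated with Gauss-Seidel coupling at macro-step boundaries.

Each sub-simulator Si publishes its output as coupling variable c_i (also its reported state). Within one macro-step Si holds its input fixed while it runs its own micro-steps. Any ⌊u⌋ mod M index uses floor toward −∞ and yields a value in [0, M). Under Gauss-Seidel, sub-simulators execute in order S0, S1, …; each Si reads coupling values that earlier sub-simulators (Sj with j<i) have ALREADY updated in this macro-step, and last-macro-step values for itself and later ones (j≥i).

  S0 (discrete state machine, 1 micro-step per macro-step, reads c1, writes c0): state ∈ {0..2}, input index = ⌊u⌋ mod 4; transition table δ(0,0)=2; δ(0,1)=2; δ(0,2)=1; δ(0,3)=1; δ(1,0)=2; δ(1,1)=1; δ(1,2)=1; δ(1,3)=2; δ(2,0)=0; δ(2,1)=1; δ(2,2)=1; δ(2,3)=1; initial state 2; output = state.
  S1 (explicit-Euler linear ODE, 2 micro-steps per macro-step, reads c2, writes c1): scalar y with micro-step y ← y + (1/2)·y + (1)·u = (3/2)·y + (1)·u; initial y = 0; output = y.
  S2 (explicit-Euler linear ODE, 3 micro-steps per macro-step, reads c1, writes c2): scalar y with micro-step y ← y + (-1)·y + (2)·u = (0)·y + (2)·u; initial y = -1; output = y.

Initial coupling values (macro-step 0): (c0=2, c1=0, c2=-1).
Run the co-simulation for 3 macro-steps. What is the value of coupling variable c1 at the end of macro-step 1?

macro 1: S0 reads c1=0 → after 1×micro: 0; S1 reads c2=-1 → after 2×micro: -5/2; S2 reads c1=-5/2 → after 3×micro: -5 ⇒ (c0=0, c1=-5/2, c2=-5)
macro 2: S0 reads c1=-5/2 → after 1×micro: 2; S1 reads c2=-5 → after 2×micro: -145/8; S2 reads c1=-145/8 → after 3×micro: -145/4 ⇒ (c0=2, c1=-145/8, c2=-145/4)
macro 3: S0 reads c1=-145/8 → after 1×micro: 1; S1 reads c2=-145/4 → after 2×micro: -4205/32; S2 reads c1=-4205/32 → after 3×micro: -4205/16 ⇒ (c0=1, c1=-4205/32, c2=-4205/16)

c1 at macro-step 1 = -5/2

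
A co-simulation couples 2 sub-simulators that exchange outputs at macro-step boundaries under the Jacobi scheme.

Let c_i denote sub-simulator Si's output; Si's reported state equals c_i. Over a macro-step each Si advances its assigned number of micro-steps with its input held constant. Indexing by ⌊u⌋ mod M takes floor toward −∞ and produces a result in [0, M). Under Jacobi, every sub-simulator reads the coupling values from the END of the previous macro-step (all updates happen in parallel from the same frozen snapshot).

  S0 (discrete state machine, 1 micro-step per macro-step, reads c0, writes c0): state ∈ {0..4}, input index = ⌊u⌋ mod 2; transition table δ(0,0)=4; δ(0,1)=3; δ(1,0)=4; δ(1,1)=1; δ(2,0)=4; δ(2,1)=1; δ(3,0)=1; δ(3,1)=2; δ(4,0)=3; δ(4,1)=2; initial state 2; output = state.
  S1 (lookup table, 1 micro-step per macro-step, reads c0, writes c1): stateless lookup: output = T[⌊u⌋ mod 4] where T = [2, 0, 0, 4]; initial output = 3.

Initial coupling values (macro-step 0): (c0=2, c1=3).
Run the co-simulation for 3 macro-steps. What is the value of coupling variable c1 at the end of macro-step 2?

c1 at macro-step 2 = 2

macro 1: S0 reads c0=2 → after 1×micro: 4; S1 reads c0=2 → after 1×micro: 0 ⇒ (c0=4, c1=0)
macro 2: S0 reads c0=4 → after 1×micro: 3; S1 reads c0=4 → after 1×micro: 2 ⇒ (c0=3, c1=2)
macro 3: S0 reads c0=3 → after 1×micro: 2; S1 reads c0=3 → after 1×micro: 4 ⇒ (c0=2, c1=4)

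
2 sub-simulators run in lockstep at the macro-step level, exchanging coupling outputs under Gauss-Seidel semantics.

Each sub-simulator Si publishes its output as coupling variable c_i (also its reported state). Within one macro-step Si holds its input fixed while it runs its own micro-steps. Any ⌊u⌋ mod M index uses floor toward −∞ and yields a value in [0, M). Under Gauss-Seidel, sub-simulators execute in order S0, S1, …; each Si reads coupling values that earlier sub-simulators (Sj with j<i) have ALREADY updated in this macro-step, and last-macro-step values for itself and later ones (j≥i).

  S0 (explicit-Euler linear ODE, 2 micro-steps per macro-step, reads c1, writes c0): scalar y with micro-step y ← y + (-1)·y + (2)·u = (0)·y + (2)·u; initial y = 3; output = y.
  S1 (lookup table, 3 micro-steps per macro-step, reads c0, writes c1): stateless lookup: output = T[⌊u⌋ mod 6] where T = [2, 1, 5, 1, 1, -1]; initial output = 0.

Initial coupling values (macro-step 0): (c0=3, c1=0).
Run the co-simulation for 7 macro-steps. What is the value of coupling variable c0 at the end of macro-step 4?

c0 at macro-step 4 = 10

macro 1: S0 reads c1=0 → after 2×micro: 0; S1 reads c0=0 → after 3×micro: 2 ⇒ (c0=0, c1=2)
macro 2: S0 reads c1=2 → after 2×micro: 4; S1 reads c0=4 → after 3×micro: 1 ⇒ (c0=4, c1=1)
macro 3: S0 reads c1=1 → after 2×micro: 2; S1 reads c0=2 → after 3×micro: 5 ⇒ (c0=2, c1=5)
macro 4: S0 reads c1=5 → after 2×micro: 10; S1 reads c0=10 → after 3×micro: 1 ⇒ (c0=10, c1=1)
macro 5: S0 reads c1=1 → after 2×micro: 2; S1 reads c0=2 → after 3×micro: 5 ⇒ (c0=2, c1=5)
macro 6: S0 reads c1=5 → after 2×micro: 10; S1 reads c0=10 → after 3×micro: 1 ⇒ (c0=10, c1=1)
macro 7: S0 reads c1=1 → after 2×micro: 2; S1 reads c0=2 → after 3×micro: 5 ⇒ (c0=2, c1=5)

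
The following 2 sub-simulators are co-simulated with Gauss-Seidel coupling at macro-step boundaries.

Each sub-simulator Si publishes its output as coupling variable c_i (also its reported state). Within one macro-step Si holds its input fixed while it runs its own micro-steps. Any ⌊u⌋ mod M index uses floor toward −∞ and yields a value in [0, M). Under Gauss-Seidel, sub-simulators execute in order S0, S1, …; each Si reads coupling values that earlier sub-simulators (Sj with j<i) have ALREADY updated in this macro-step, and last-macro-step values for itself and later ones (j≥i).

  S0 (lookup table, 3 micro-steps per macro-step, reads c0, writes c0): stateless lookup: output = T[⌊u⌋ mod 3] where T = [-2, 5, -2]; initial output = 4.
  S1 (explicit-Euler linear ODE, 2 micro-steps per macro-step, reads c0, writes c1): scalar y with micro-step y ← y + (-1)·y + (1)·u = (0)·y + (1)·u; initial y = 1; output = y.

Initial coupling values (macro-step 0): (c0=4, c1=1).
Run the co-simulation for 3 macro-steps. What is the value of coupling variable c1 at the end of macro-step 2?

c1 at macro-step 2 = -2

macro 1: S0 reads c0=4 → after 3×micro: 5; S1 reads c0=5 → after 2×micro: 5 ⇒ (c0=5, c1=5)
macro 2: S0 reads c0=5 → after 3×micro: -2; S1 reads c0=-2 → after 2×micro: -2 ⇒ (c0=-2, c1=-2)
macro 3: S0 reads c0=-2 → after 3×micro: 5; S1 reads c0=5 → after 2×micro: 5 ⇒ (c0=5, c1=5)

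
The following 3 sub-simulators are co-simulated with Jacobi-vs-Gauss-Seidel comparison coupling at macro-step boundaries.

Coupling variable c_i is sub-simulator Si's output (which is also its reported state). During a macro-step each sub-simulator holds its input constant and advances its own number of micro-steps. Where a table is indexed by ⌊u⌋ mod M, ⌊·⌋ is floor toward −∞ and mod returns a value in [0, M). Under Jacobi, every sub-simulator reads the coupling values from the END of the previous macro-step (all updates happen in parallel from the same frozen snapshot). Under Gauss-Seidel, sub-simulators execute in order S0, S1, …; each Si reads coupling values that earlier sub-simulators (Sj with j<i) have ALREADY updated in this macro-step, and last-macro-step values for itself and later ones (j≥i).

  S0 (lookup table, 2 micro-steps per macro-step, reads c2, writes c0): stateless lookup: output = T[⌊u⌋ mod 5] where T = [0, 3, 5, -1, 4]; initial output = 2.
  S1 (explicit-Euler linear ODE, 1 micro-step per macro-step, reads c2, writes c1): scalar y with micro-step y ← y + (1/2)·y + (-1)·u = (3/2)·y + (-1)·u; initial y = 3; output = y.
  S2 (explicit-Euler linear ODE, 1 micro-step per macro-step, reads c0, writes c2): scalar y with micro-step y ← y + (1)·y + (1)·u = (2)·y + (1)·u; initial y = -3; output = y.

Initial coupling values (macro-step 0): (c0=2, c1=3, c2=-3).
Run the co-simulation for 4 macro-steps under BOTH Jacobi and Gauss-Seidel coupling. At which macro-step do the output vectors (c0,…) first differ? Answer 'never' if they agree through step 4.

[Jacobi] macro 1: S0 reads c2=-3 → after 2×micro: 5; S1 reads c2=-3 → after 1×micro: 15/2; S2 reads c0=2 → after 1×micro: -4 ⇒ (c0=5, c1=15/2, c2=-4)
[Jacobi] macro 2: S0 reads c2=-4 → after 2×micro: 3; S1 reads c2=-4 → after 1×micro: 61/4; S2 reads c0=5 → after 1×micro: -3 ⇒ (c0=3, c1=61/4, c2=-3)
[Jacobi] macro 3: S0 reads c2=-3 → after 2×micro: 5; S1 reads c2=-3 → after 1×micro: 207/8; S2 reads c0=3 → after 1×micro: -3 ⇒ (c0=5, c1=207/8, c2=-3)
[Jacobi] macro 4: S0 reads c2=-3 → after 2×micro: 5; S1 reads c2=-3 → after 1×micro: 669/16; S2 reads c0=5 → after 1×micro: -1 ⇒ (c0=5, c1=669/16, c2=-1)
[Gauss-Seidel] macro 1: S0 reads c2=-3 → after 2×micro: 5; S1 reads c2=-3 → after 1×micro: 15/2; S2 reads c0=5 → after 1×micro: -1 ⇒ (c0=5, c1=15/2, c2=-1)
[Gauss-Seidel] macro 2: S0 reads c2=-1 → after 2×micro: 4; S1 reads c2=-1 → after 1×micro: 49/4; S2 reads c0=4 → after 1×micro: 2 ⇒ (c0=4, c1=49/4, c2=2)
[Gauss-Seidel] macro 3: S0 reads c2=2 → after 2×micro: 5; S1 reads c2=2 → after 1×micro: 131/8; S2 reads c0=5 → after 1×micro: 9 ⇒ (c0=5, c1=131/8, c2=9)
[Gauss-Seidel] macro 4: S0 reads c2=9 → after 2×micro: 4; S1 reads c2=9 → after 1×micro: 249/16; S2 reads c0=4 → after 1×micro: 22 ⇒ (c0=4, c1=249/16, c2=22)

first divergence at macro-step: 1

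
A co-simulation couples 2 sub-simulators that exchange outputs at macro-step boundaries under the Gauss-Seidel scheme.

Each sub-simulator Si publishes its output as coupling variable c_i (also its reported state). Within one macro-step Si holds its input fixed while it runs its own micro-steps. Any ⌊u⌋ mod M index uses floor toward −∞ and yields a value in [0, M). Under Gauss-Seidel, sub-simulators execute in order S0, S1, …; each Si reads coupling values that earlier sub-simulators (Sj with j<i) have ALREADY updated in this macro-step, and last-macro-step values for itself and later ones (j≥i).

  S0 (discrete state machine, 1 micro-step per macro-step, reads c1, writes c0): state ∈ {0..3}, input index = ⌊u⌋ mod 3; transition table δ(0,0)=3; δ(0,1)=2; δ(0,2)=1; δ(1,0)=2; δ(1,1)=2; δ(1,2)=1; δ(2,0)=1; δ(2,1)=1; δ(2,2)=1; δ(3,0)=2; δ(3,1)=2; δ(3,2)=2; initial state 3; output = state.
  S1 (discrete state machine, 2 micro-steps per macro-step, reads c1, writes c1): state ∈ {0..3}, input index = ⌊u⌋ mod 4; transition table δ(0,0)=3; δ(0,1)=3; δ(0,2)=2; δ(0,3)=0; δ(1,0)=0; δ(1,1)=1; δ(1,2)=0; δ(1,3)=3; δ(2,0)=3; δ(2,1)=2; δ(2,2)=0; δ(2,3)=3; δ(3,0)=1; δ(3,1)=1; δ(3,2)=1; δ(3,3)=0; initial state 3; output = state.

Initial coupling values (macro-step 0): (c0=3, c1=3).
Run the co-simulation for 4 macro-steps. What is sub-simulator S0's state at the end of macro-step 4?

macro 1: S0 reads c1=3 → after 1×micro: 2; S1 reads c1=3 → after 2×micro: 0 ⇒ (c0=2, c1=0)
macro 2: S0 reads c1=0 → after 1×micro: 1; S1 reads c1=0 → after 2×micro: 1 ⇒ (c0=1, c1=1)
macro 3: S0 reads c1=1 → after 1×micro: 2; S1 reads c1=1 → after 2×micro: 1 ⇒ (c0=2, c1=1)
macro 4: S0 reads c1=1 → after 1×micro: 1; S1 reads c1=1 → after 2×micro: 1 ⇒ (c0=1, c1=1)

S0 state at macro-step 4 = 1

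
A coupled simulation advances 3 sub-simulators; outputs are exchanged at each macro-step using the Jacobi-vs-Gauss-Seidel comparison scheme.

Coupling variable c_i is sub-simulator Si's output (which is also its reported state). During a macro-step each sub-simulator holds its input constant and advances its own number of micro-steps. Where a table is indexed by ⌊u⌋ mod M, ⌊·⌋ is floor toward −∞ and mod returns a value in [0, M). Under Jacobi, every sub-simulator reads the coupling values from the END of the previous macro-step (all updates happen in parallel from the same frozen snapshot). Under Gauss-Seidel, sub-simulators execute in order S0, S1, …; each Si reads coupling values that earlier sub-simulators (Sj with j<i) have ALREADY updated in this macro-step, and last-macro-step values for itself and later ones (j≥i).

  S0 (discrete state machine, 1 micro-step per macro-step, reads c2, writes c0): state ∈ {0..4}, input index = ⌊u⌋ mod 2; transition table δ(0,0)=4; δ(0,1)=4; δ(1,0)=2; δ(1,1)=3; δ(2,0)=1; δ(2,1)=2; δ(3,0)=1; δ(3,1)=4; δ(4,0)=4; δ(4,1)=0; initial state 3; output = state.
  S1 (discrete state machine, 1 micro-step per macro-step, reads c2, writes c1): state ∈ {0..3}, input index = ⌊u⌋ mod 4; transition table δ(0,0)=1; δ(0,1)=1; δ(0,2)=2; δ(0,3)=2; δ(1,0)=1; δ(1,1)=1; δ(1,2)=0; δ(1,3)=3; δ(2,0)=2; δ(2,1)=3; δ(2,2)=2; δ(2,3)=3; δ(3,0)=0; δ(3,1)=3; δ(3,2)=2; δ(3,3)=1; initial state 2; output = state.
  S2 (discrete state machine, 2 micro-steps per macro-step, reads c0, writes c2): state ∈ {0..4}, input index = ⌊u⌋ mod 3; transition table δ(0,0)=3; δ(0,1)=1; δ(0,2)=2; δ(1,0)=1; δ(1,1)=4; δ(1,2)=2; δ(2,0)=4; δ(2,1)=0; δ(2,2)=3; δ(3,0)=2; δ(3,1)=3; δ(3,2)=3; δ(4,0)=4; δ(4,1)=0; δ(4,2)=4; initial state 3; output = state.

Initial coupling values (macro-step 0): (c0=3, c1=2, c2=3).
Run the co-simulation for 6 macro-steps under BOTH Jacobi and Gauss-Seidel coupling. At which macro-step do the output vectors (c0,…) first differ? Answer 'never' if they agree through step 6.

[Jacobi] macro 1: S0 reads c2=3 → after 1×micro: 4; S1 reads c2=3 → after 1×micro: 3; S2 reads c0=3 → after 2×micro: 4 ⇒ (c0=4, c1=3, c2=4)
[Jacobi] macro 2: S0 reads c2=4 → after 1×micro: 4; S1 reads c2=4 → after 1×micro: 0; S2 reads c0=4 → after 2×micro: 1 ⇒ (c0=4, c1=0, c2=1)
[Jacobi] macro 3: S0 reads c2=1 → after 1×micro: 0; S1 reads c2=1 → after 1×micro: 1; S2 reads c0=4 → after 2×micro: 0 ⇒ (c0=0, c1=1, c2=0)
[Jacobi] macro 4: S0 reads c2=0 → after 1×micro: 4; S1 reads c2=0 → after 1×micro: 1; S2 reads c0=0 → after 2×micro: 2 ⇒ (c0=4, c1=1, c2=2)
[Jacobi] macro 5: S0 reads c2=2 → after 1×micro: 4; S1 reads c2=2 → after 1×micro: 0; S2 reads c0=4 → after 2×micro: 1 ⇒ (c0=4, c1=0, c2=1)
[Jacobi] macro 6: S0 reads c2=1 → after 1×micro: 0; S1 reads c2=1 → after 1×micro: 1; S2 reads c0=4 → after 2×micro: 0 ⇒ (c0=0, c1=1, c2=0)
[Gauss-Seidel] macro 1: S0 reads c2=3 → after 1×micro: 4; S1 reads c2=3 → after 1×micro: 3; S2 reads c0=4 → after 2×micro: 3 ⇒ (c0=4, c1=3, c2=3)
[Gauss-Seidel] macro 2: S0 reads c2=3 → after 1×micro: 0; S1 reads c2=3 → after 1×micro: 1; S2 reads c0=0 → after 2×micro: 4 ⇒ (c0=0, c1=1, c2=4)
[Gauss-Seidel] macro 3: S0 reads c2=4 → after 1×micro: 4; S1 reads c2=4 → after 1×micro: 1; S2 reads c0=4 → after 2×micro: 1 ⇒ (c0=4, c1=1, c2=1)
[Gauss-Seidel] macro 4: S0 reads c2=1 → after 1×micro: 0; S1 reads c2=1 → after 1×micro: 1; S2 reads c0=0 → after 2×micro: 1 ⇒ (c0=0, c1=1, c2=1)
[Gauss-Seidel] macro 5: S0 reads c2=1 → after 1×micro: 4; S1 reads c2=1 → after 1×micro: 1; S2 reads c0=4 → after 2×micro: 0 ⇒ (c0=4, c1=1, c2=0)
[Gauss-Seidel] macro 6: S0 reads c2=0 → after 1×micro: 4; S1 reads c2=0 → after 1×micro: 1; S2 reads c0=4 → after 2×micro: 4 ⇒ (c0=4, c1=1, c2=4)

first divergence at macro-step: 1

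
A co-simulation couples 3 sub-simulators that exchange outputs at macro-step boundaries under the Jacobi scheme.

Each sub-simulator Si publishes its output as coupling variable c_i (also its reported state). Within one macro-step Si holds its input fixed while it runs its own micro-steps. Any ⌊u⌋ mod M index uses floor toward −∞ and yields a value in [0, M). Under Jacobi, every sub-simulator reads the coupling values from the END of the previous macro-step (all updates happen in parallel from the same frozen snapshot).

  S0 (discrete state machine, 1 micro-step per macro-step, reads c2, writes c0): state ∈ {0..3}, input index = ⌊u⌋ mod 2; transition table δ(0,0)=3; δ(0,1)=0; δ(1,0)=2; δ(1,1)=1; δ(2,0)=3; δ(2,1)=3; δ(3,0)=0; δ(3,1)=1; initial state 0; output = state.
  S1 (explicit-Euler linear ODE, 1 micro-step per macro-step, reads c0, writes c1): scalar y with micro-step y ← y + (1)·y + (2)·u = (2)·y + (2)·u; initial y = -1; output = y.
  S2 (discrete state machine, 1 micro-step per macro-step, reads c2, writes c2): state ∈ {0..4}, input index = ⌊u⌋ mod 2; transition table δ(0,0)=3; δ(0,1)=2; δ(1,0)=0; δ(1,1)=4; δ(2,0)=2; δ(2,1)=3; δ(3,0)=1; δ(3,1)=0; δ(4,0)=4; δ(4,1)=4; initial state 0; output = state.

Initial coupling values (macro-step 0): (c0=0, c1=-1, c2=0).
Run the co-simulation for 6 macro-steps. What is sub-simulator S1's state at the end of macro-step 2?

macro 1: S0 reads c2=0 → after 1×micro: 3; S1 reads c0=0 → after 1×micro: -2; S2 reads c2=0 → after 1×micro: 3 ⇒ (c0=3, c1=-2, c2=3)
macro 2: S0 reads c2=3 → after 1×micro: 1; S1 reads c0=3 → after 1×micro: 2; S2 reads c2=3 → after 1×micro: 0 ⇒ (c0=1, c1=2, c2=0)
macro 3: S0 reads c2=0 → after 1×micro: 2; S1 reads c0=1 → after 1×micro: 6; S2 reads c2=0 → after 1×micro: 3 ⇒ (c0=2, c1=6, c2=3)
macro 4: S0 reads c2=3 → after 1×micro: 3; S1 reads c0=2 → after 1×micro: 16; S2 reads c2=3 → after 1×micro: 0 ⇒ (c0=3, c1=16, c2=0)
macro 5: S0 reads c2=0 → after 1×micro: 0; S1 reads c0=3 → after 1×micro: 38; S2 reads c2=0 → after 1×micro: 3 ⇒ (c0=0, c1=38, c2=3)
macro 6: S0 reads c2=3 → after 1×micro: 0; S1 reads c0=0 → after 1×micro: 76; S2 reads c2=3 → after 1×micro: 0 ⇒ (c0=0, c1=76, c2=0)

S1 state at macro-step 2 = 2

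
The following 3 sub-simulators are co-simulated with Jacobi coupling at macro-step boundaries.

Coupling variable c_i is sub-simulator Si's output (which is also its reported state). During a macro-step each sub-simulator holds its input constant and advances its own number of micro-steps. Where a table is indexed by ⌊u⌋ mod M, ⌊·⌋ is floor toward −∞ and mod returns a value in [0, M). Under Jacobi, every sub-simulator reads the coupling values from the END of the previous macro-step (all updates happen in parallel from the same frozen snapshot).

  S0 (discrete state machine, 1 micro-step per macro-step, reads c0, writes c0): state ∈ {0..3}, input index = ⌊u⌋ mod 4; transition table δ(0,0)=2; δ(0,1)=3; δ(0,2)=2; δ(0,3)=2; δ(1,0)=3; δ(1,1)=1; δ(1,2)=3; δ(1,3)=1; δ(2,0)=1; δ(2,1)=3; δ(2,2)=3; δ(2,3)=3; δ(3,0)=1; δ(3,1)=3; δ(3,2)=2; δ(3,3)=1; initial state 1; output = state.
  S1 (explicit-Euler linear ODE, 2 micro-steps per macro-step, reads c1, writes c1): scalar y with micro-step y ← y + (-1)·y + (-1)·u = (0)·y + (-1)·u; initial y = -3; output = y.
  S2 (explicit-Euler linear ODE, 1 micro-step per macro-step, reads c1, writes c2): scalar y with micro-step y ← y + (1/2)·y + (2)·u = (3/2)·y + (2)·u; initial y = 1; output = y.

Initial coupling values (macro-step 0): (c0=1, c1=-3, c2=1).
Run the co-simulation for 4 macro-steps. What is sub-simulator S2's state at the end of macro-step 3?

S2 state at macro-step 3 = -57/8

macro 1: S0 reads c0=1 → after 1×micro: 1; S1 reads c1=-3 → after 2×micro: 3; S2 reads c1=-3 → after 1×micro: -9/2 ⇒ (c0=1, c1=3, c2=-9/2)
macro 2: S0 reads c0=1 → after 1×micro: 1; S1 reads c1=3 → after 2×micro: -3; S2 reads c1=3 → after 1×micro: -3/4 ⇒ (c0=1, c1=-3, c2=-3/4)
macro 3: S0 reads c0=1 → after 1×micro: 1; S1 reads c1=-3 → after 2×micro: 3; S2 reads c1=-3 → after 1×micro: -57/8 ⇒ (c0=1, c1=3, c2=-57/8)
macro 4: S0 reads c0=1 → after 1×micro: 1; S1 reads c1=3 → after 2×micro: -3; S2 reads c1=3 → after 1×micro: -75/16 ⇒ (c0=1, c1=-3, c2=-75/16)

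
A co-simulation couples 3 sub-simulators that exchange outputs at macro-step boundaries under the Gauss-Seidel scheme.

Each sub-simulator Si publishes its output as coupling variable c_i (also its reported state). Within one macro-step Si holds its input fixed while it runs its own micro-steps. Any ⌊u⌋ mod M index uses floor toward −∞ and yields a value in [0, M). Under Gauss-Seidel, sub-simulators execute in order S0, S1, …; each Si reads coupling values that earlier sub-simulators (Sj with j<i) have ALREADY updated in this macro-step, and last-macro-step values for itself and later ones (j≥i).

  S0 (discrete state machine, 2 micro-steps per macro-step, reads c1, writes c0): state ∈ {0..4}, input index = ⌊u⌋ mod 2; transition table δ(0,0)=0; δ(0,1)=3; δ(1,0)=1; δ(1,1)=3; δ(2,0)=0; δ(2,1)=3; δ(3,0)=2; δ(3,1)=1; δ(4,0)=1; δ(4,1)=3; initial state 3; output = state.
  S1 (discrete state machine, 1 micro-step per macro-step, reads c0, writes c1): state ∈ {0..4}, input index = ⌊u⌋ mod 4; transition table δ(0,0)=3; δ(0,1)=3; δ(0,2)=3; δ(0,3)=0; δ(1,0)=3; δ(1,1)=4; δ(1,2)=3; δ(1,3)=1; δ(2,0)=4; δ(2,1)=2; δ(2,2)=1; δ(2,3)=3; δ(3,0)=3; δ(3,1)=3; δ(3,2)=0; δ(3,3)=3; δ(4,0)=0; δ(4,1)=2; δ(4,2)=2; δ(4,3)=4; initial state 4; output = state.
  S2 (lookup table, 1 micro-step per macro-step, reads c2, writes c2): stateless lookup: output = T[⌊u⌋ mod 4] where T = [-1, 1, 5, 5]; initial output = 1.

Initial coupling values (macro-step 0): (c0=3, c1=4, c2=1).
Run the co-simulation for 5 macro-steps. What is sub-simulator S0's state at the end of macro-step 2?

S0 state at macro-step 2 = 0

macro 1: S0 reads c1=4 → after 2×micro: 0; S1 reads c0=0 → after 1×micro: 0; S2 reads c2=1 → after 1×micro: 1 ⇒ (c0=0, c1=0, c2=1)
macro 2: S0 reads c1=0 → after 2×micro: 0; S1 reads c0=0 → after 1×micro: 3; S2 reads c2=1 → after 1×micro: 1 ⇒ (c0=0, c1=3, c2=1)
macro 3: S0 reads c1=3 → after 2×micro: 1; S1 reads c0=1 → after 1×micro: 3; S2 reads c2=1 → after 1×micro: 1 ⇒ (c0=1, c1=3, c2=1)
macro 4: S0 reads c1=3 → after 2×micro: 1; S1 reads c0=1 → after 1×micro: 3; S2 reads c2=1 → after 1×micro: 1 ⇒ (c0=1, c1=3, c2=1)
macro 5: S0 reads c1=3 → after 2×micro: 1; S1 reads c0=1 → after 1×micro: 3; S2 reads c2=1 → after 1×micro: 1 ⇒ (c0=1, c1=3, c2=1)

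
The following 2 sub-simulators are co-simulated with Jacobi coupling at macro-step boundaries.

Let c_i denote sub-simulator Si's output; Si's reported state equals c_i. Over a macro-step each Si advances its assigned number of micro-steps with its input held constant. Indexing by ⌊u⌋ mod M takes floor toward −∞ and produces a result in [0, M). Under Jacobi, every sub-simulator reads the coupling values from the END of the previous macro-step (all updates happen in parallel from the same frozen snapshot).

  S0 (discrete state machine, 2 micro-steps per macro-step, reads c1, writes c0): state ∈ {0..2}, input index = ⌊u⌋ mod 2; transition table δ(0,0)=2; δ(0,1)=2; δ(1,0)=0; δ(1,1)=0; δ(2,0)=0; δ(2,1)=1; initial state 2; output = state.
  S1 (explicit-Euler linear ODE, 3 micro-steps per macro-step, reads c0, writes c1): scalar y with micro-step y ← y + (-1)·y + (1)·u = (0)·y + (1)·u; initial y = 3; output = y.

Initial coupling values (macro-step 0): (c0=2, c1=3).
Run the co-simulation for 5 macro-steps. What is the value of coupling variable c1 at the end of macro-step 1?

macro 1: S0 reads c1=3 → after 2×micro: 0; S1 reads c0=2 → after 3×micro: 2 ⇒ (c0=0, c1=2)
macro 2: S0 reads c1=2 → after 2×micro: 0; S1 reads c0=0 → after 3×micro: 0 ⇒ (c0=0, c1=0)
macro 3: S0 reads c1=0 → after 2×micro: 0; S1 reads c0=0 → after 3×micro: 0 ⇒ (c0=0, c1=0)
macro 4: S0 reads c1=0 → after 2×micro: 0; S1 reads c0=0 → after 3×micro: 0 ⇒ (c0=0, c1=0)
macro 5: S0 reads c1=0 → after 2×micro: 0; S1 reads c0=0 → after 3×micro: 0 ⇒ (c0=0, c1=0)

c1 at macro-step 1 = 2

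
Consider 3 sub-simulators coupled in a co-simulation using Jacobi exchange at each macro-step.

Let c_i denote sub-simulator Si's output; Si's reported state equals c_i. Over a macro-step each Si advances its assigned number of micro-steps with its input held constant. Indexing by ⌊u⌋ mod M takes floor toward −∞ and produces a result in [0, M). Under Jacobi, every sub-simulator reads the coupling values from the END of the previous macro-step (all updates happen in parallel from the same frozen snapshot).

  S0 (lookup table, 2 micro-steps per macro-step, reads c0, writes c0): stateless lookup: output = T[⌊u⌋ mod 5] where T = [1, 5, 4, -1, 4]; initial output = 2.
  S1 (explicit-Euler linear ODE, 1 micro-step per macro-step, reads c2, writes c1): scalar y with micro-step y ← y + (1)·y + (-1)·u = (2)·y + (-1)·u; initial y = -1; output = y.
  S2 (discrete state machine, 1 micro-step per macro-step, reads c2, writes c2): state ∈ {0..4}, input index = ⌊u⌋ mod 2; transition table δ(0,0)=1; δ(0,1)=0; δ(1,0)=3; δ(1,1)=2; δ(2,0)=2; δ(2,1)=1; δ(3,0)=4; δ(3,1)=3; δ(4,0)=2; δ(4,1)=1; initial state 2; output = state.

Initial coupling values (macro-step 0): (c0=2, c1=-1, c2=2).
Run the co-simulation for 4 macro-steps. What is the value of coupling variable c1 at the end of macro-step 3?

macro 1: S0 reads c0=2 → after 2×micro: 4; S1 reads c2=2 → after 1×micro: -4; S2 reads c2=2 → after 1×micro: 2 ⇒ (c0=4, c1=-4, c2=2)
macro 2: S0 reads c0=4 → after 2×micro: 4; S1 reads c2=2 → after 1×micro: -10; S2 reads c2=2 → after 1×micro: 2 ⇒ (c0=4, c1=-10, c2=2)
macro 3: S0 reads c0=4 → after 2×micro: 4; S1 reads c2=2 → after 1×micro: -22; S2 reads c2=2 → after 1×micro: 2 ⇒ (c0=4, c1=-22, c2=2)
macro 4: S0 reads c0=4 → after 2×micro: 4; S1 reads c2=2 → after 1×micro: -46; S2 reads c2=2 → after 1×micro: 2 ⇒ (c0=4, c1=-46, c2=2)

c1 at macro-step 3 = -22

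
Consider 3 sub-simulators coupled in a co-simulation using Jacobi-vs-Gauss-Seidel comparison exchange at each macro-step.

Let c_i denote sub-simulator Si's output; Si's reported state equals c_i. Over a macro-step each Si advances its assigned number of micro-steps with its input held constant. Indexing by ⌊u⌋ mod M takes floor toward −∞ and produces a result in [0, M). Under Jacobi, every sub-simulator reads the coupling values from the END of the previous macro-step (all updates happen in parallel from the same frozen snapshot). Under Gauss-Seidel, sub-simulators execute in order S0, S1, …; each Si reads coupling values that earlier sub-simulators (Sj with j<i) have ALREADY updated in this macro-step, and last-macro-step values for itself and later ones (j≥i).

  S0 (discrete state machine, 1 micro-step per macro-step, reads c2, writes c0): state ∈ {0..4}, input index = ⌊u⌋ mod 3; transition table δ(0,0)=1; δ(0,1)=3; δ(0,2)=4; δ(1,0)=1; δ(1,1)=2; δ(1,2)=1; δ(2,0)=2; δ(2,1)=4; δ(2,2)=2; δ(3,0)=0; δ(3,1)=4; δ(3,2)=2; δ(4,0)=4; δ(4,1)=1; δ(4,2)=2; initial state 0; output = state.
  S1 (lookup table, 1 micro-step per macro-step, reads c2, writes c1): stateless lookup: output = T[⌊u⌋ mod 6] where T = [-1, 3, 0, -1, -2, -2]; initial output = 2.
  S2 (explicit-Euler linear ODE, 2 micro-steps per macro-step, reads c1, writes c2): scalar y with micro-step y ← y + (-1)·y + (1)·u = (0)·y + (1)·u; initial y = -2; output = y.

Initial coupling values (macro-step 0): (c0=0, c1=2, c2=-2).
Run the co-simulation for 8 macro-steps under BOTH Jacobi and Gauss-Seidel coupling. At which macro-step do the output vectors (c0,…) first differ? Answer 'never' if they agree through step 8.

[Jacobi] macro 1: S0 reads c2=-2 → after 1×micro: 3; S1 reads c2=-2 → after 1×micro: -2; S2 reads c1=2 → after 2×micro: 2 ⇒ (c0=3, c1=-2, c2=2)
[Jacobi] macro 2: S0 reads c2=2 → after 1×micro: 2; S1 reads c2=2 → after 1×micro: 0; S2 reads c1=-2 → after 2×micro: -2 ⇒ (c0=2, c1=0, c2=-2)
[Jacobi] macro 3: S0 reads c2=-2 → after 1×micro: 4; S1 reads c2=-2 → after 1×micro: -2; S2 reads c1=0 → after 2×micro: 0 ⇒ (c0=4, c1=-2, c2=0)
[Jacobi] macro 4: S0 reads c2=0 → after 1×micro: 4; S1 reads c2=0 → after 1×micro: -1; S2 reads c1=-2 → after 2×micro: -2 ⇒ (c0=4, c1=-1, c2=-2)
[Jacobi] macro 5: S0 reads c2=-2 → after 1×micro: 1; S1 reads c2=-2 → after 1×micro: -2; S2 reads c1=-1 → after 2×micro: -1 ⇒ (c0=1, c1=-2, c2=-1)
[Jacobi] macro 6: S0 reads c2=-1 → after 1×micro: 1; S1 reads c2=-1 → after 1×micro: -2; S2 reads c1=-2 → after 2×micro: -2 ⇒ (c0=1, c1=-2, c2=-2)
[Jacobi] macro 7: S0 reads c2=-2 → after 1×micro: 2; S1 reads c2=-2 → after 1×micro: -2; S2 reads c1=-2 → after 2×micro: -2 ⇒ (c0=2, c1=-2, c2=-2)
[Jacobi] macro 8: S0 reads c2=-2 → after 1×micro: 4; S1 reads c2=-2 → after 1×micro: -2; S2 reads c1=-2 → after 2×micro: -2 ⇒ (c0=4, c1=-2, c2=-2)
[Gauss-Seidel] macro 1: S0 reads c2=-2 → after 1×micro: 3; S1 reads c2=-2 → after 1×micro: -2; S2 reads c1=-2 → after 2×micro: -2 ⇒ (c0=3, c1=-2, c2=-2)
[Gauss-Seidel] macro 2: S0 reads c2=-2 → after 1×micro: 4; S1 reads c2=-2 → after 1×micro: -2; S2 reads c1=-2 → after 2×micro: -2 ⇒ (c0=4, c1=-2, c2=-2)
[Gauss-Seidel] macro 3: S0 reads c2=-2 → after 1×micro: 1; S1 reads c2=-2 → after 1×micro: -2; S2 reads c1=-2 → after 2×micro: -2 ⇒ (c0=1, c1=-2, c2=-2)
[Gauss-Seidel] macro 4: S0 reads c2=-2 → after 1×micro: 2; S1 reads c2=-2 → after 1×micro: -2; S2 reads c1=-2 → after 2×micro: -2 ⇒ (c0=2, c1=-2, c2=-2)
[Gauss-Seidel] macro 5: S0 reads c2=-2 → after 1×micro: 4; S1 reads c2=-2 → after 1×micro: -2; S2 reads c1=-2 → after 2×micro: -2 ⇒ (c0=4, c1=-2, c2=-2)
[Gauss-Seidel] macro 6: S0 reads c2=-2 → after 1×micro: 1; S1 reads c2=-2 → after 1×micro: -2; S2 reads c1=-2 → after 2×micro: -2 ⇒ (c0=1, c1=-2, c2=-2)
[Gauss-Seidel] macro 7: S0 reads c2=-2 → after 1×micro: 2; S1 reads c2=-2 → after 1×micro: -2; S2 reads c1=-2 → after 2×micro: -2 ⇒ (c0=2, c1=-2, c2=-2)
[Gauss-Seidel] macro 8: S0 reads c2=-2 → after 1×micro: 4; S1 reads c2=-2 → after 1×micro: -2; S2 reads c1=-2 → after 2×micro: -2 ⇒ (c0=4, c1=-2, c2=-2)

first divergence at macro-step: 1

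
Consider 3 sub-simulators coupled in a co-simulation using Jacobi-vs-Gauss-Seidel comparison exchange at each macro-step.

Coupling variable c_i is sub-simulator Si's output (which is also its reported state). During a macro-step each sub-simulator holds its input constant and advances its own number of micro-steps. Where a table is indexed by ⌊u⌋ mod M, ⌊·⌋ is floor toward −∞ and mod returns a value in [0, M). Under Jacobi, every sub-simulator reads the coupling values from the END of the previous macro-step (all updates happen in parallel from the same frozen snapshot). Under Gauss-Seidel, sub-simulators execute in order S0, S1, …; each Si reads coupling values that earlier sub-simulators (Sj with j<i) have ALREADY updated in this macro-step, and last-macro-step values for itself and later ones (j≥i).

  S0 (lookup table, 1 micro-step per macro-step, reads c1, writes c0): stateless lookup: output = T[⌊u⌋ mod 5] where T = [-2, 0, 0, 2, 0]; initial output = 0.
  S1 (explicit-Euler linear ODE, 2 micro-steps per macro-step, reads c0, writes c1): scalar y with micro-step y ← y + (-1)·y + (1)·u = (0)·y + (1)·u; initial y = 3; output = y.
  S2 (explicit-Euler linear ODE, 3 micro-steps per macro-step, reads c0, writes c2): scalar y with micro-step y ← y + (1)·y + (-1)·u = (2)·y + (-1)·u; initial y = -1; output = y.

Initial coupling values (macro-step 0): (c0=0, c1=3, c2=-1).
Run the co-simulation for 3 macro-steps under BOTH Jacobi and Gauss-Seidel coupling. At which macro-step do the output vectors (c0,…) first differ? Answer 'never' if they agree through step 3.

first divergence at macro-step: 1

[Jacobi] macro 1: S0 reads c1=3 → after 1×micro: 2; S1 reads c0=0 → after 2×micro: 0; S2 reads c0=0 → after 3×micro: -8 ⇒ (c0=2, c1=0, c2=-8)
[Jacobi] macro 2: S0 reads c1=0 → after 1×micro: -2; S1 reads c0=2 → after 2×micro: 2; S2 reads c0=2 → after 3×micro: -78 ⇒ (c0=-2, c1=2, c2=-78)
[Jacobi] macro 3: S0 reads c1=2 → after 1×micro: 0; S1 reads c0=-2 → after 2×micro: -2; S2 reads c0=-2 → after 3×micro: -610 ⇒ (c0=0, c1=-2, c2=-610)
[Gauss-Seidel] macro 1: S0 reads c1=3 → after 1×micro: 2; S1 reads c0=2 → after 2×micro: 2; S2 reads c0=2 → after 3×micro: -22 ⇒ (c0=2, c1=2, c2=-22)
[Gauss-Seidel] macro 2: S0 reads c1=2 → after 1×micro: 0; S1 reads c0=0 → after 2×micro: 0; S2 reads c0=0 → after 3×micro: -176 ⇒ (c0=0, c1=0, c2=-176)
[Gauss-Seidel] macro 3: S0 reads c1=0 → after 1×micro: -2; S1 reads c0=-2 → after 2×micro: -2; S2 reads c0=-2 → after 3×micro: -1394 ⇒ (c0=-2, c1=-2, c2=-1394)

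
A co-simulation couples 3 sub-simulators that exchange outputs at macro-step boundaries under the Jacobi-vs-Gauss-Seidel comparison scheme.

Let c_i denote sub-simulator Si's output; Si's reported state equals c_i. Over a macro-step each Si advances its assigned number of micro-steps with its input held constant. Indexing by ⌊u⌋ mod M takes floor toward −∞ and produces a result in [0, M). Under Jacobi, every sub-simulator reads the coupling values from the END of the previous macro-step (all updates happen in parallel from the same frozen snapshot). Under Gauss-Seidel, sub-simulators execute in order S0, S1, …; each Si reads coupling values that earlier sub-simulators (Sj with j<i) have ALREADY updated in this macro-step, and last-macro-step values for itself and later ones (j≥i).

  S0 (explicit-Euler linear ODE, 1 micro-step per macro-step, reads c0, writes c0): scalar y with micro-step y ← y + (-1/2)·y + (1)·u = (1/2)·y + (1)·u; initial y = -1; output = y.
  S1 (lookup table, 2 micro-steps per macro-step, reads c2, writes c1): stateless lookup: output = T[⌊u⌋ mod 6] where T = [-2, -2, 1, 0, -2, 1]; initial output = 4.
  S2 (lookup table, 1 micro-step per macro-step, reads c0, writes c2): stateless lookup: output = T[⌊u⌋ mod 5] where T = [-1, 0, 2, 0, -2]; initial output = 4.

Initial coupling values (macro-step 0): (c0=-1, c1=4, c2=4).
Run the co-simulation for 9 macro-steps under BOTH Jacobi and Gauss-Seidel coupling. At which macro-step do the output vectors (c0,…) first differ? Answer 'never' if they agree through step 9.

[Jacobi] macro 1: S0 reads c0=-1 → after 1×micro: -3/2; S1 reads c2=4 → after 2×micro: -2; S2 reads c0=-1 → after 1×micro: -2 ⇒ (c0=-3/2, c1=-2, c2=-2)
[Jacobi] macro 2: S0 reads c0=-3/2 → after 1×micro: -9/4; S1 reads c2=-2 → after 2×micro: -2; S2 reads c0=-3/2 → after 1×micro: 0 ⇒ (c0=-9/4, c1=-2, c2=0)
[Jacobi] macro 3: S0 reads c0=-9/4 → after 1×micro: -27/8; S1 reads c2=0 → after 2×micro: -2; S2 reads c0=-9/4 → after 1×micro: 2 ⇒ (c0=-27/8, c1=-2, c2=2)
[Jacobi] macro 4: S0 reads c0=-27/8 → after 1×micro: -81/16; S1 reads c2=2 → after 2×micro: 1; S2 reads c0=-27/8 → after 1×micro: 0 ⇒ (c0=-81/16, c1=1, c2=0)
[Jacobi] macro 5: S0 reads c0=-81/16 → after 1×micro: -243/32; S1 reads c2=0 → after 2×micro: -2; S2 reads c0=-81/16 → after 1×micro: -2 ⇒ (c0=-243/32, c1=-2, c2=-2)
[Jacobi] macro 6: S0 reads c0=-243/32 → after 1×micro: -729/64; S1 reads c2=-2 → after 2×micro: -2; S2 reads c0=-243/32 → after 1×micro: 2 ⇒ (c0=-729/64, c1=-2, c2=2)
[Jacobi] macro 7: S0 reads c0=-729/64 → after 1×micro: -2187/128; S1 reads c2=2 → after 2×micro: 1; S2 reads c0=-729/64 → after 1×micro: 0 ⇒ (c0=-2187/128, c1=1, c2=0)
[Jacobi] macro 8: S0 reads c0=-2187/128 → after 1×micro: -6561/256; S1 reads c2=0 → after 2×micro: -2; S2 reads c0=-2187/128 → after 1×micro: 2 ⇒ (c0=-6561/256, c1=-2, c2=2)
[Jacobi] macro 9: S0 reads c0=-6561/256 → after 1×micro: -19683/512; S1 reads c2=2 → after 2×micro: 1; S2 reads c0=-6561/256 → after 1×micro: -2 ⇒ (c0=-19683/512, c1=1, c2=-2)
[Gauss-Seidel] macro 1: S0 reads c0=-1 → after 1×micro: -3/2; S1 reads c2=4 → after 2×micro: -2; S2 reads c0=-3/2 → after 1×micro: 0 ⇒ (c0=-3/2, c1=-2, c2=0)
[Gauss-Seidel] macro 2: S0 reads c0=-3/2 → after 1×micro: -9/4; S1 reads c2=0 → after 2×micro: -2; S2 reads c0=-9/4 → after 1×micro: 2 ⇒ (c0=-9/4, c1=-2, c2=2)
[Gauss-Seidel] macro 3: S0 reads c0=-9/4 → after 1×micro: -27/8; S1 reads c2=2 → after 2×micro: 1; S2 reads c0=-27/8 → after 1×micro: 0 ⇒ (c0=-27/8, c1=1, c2=0)
[Gauss-Seidel] macro 4: S0 reads c0=-27/8 → after 1×micro: -81/16; S1 reads c2=0 → after 2×micro: -2; S2 reads c0=-81/16 → after 1×micro: -2 ⇒ (c0=-81/16, c1=-2, c2=-2)
[Gauss-Seidel] macro 5: S0 reads c0=-81/16 → after 1×micro: -243/32; S1 reads c2=-2 → after 2×micro: -2; S2 reads c0=-243/32 → after 1×micro: 2 ⇒ (c0=-243/32, c1=-2, c2=2)
[Gauss-Seidel] macro 6: S0 reads c0=-243/32 → after 1×micro: -729/64; S1 reads c2=2 → after 2×micro: 1; S2 reads c0=-729/64 → after 1×micro: 0 ⇒ (c0=-729/64, c1=1, c2=0)
[Gauss-Seidel] macro 7: S0 reads c0=-729/64 → after 1×micro: -2187/128; S1 reads c2=0 → after 2×micro: -2; S2 reads c0=-2187/128 → after 1×micro: 2 ⇒ (c0=-2187/128, c1=-2, c2=2)
[Gauss-Seidel] macro 8: S0 reads c0=-2187/128 → after 1×micro: -6561/256; S1 reads c2=2 → after 2×micro: 1; S2 reads c0=-6561/256 → after 1×micro: -2 ⇒ (c0=-6561/256, c1=1, c2=-2)
[Gauss-Seidel] macro 9: S0 reads c0=-6561/256 → after 1×micro: -19683/512; S1 reads c2=-2 → after 2×micro: -2; S2 reads c0=-19683/512 → after 1×micro: 0 ⇒ (c0=-19683/512, c1=-2, c2=0)

first divergence at macro-step: 1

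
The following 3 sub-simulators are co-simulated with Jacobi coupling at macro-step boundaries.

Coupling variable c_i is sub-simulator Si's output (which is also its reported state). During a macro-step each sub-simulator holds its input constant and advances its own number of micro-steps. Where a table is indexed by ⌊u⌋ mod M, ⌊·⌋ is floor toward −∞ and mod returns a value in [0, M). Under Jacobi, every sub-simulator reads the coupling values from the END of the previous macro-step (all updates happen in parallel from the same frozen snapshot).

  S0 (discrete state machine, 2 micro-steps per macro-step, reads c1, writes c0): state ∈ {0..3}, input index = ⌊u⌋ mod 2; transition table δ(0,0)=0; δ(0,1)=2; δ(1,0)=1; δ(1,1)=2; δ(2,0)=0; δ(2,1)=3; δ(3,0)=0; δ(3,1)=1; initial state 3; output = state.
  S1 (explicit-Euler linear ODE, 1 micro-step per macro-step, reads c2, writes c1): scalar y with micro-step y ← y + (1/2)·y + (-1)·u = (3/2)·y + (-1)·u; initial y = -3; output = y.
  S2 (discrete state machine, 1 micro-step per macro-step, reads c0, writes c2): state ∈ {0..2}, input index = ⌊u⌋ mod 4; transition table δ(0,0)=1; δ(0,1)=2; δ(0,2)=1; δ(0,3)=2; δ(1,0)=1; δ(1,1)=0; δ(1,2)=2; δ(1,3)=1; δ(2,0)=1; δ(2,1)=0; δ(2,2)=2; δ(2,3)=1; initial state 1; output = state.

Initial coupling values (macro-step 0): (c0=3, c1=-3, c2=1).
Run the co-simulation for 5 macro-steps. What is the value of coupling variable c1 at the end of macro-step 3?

c1 at macro-step 3 = -127/8

macro 1: S0 reads c1=-3 → after 2×micro: 2; S1 reads c2=1 → after 1×micro: -11/2; S2 reads c0=3 → after 1×micro: 1 ⇒ (c0=2, c1=-11/2, c2=1)
macro 2: S0 reads c1=-11/2 → after 2×micro: 0; S1 reads c2=1 → after 1×micro: -37/4; S2 reads c0=2 → after 1×micro: 2 ⇒ (c0=0, c1=-37/4, c2=2)
macro 3: S0 reads c1=-37/4 → after 2×micro: 0; S1 reads c2=2 → after 1×micro: -127/8; S2 reads c0=0 → after 1×micro: 1 ⇒ (c0=0, c1=-127/8, c2=1)
macro 4: S0 reads c1=-127/8 → after 2×micro: 0; S1 reads c2=1 → after 1×micro: -397/16; S2 reads c0=0 → after 1×micro: 1 ⇒ (c0=0, c1=-397/16, c2=1)
macro 5: S0 reads c1=-397/16 → after 2×micro: 3; S1 reads c2=1 → after 1×micro: -1223/32; S2 reads c0=0 → after 1×micro: 1 ⇒ (c0=3, c1=-1223/32, c2=1)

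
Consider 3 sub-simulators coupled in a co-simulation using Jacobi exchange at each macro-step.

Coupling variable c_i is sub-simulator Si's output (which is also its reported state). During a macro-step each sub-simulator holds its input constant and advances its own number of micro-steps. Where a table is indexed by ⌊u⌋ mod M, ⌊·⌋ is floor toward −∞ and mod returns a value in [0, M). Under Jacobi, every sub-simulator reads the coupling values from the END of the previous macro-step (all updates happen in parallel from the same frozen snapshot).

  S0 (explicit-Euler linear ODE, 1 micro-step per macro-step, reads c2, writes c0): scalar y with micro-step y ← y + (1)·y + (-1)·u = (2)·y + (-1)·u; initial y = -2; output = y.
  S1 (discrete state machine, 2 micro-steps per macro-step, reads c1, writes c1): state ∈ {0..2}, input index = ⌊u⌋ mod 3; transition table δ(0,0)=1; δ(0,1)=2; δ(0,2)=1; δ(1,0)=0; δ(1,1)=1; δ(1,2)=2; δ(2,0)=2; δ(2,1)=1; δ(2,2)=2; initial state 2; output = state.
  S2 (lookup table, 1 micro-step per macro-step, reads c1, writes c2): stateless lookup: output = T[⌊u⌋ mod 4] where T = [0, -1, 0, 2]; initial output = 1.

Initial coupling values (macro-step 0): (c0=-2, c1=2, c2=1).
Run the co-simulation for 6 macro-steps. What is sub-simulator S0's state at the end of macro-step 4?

S0 state at macro-step 4 = -40

macro 1: S0 reads c2=1 → after 1×micro: -5; S1 reads c1=2 → after 2×micro: 2; S2 reads c1=2 → after 1×micro: 0 ⇒ (c0=-5, c1=2, c2=0)
macro 2: S0 reads c2=0 → after 1×micro: -10; S1 reads c1=2 → after 2×micro: 2; S2 reads c1=2 → after 1×micro: 0 ⇒ (c0=-10, c1=2, c2=0)
macro 3: S0 reads c2=0 → after 1×micro: -20; S1 reads c1=2 → after 2×micro: 2; S2 reads c1=2 → after 1×micro: 0 ⇒ (c0=-20, c1=2, c2=0)
macro 4: S0 reads c2=0 → after 1×micro: -40; S1 reads c1=2 → after 2×micro: 2; S2 reads c1=2 → after 1×micro: 0 ⇒ (c0=-40, c1=2, c2=0)
macro 5: S0 reads c2=0 → after 1×micro: -80; S1 reads c1=2 → after 2×micro: 2; S2 reads c1=2 → after 1×micro: 0 ⇒ (c0=-80, c1=2, c2=0)
macro 6: S0 reads c2=0 → after 1×micro: -160; S1 reads c1=2 → after 2×micro: 2; S2 reads c1=2 → after 1×micro: 0 ⇒ (c0=-160, c1=2, c2=0)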